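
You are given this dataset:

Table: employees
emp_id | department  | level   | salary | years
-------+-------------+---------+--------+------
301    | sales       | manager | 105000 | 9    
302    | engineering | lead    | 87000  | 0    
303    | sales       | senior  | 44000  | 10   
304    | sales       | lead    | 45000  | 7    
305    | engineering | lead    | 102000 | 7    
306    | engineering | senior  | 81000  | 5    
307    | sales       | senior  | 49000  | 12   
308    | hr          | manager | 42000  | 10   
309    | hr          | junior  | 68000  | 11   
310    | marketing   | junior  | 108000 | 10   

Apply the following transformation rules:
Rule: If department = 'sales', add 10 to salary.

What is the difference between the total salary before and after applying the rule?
40

Step 1: Original sum of salary = 731000
Step 2: 4 records have department = 'sales'
Step 3: Each affected record changes by 10
Step 4: Total change = 4 × 10 = 40
Step 5: New sum = 731000 + 40 = 731040
Step 6: Difference = |731040 - 731000| = 40
        (Sum increased by 40)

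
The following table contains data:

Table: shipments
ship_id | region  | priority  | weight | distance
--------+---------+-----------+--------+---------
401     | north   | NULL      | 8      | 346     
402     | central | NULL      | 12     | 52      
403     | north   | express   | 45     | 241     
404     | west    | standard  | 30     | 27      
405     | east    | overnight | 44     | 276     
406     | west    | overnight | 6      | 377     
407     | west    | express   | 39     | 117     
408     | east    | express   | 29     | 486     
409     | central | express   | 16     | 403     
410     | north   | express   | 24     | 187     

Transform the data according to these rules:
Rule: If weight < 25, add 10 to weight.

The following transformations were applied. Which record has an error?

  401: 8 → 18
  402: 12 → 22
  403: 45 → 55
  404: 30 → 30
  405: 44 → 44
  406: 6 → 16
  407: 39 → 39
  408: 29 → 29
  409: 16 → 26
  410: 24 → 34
Record 403 has an error. The correct transformed value should be 45, not 55.

Step 1: Check each record against the rule
Step 2: Record 403 has weight = 45
Step 3: Since 45 >= 25, the bonus should not have been applied
Step 4: Correct value = 45, but claimed value = 55
Conclusion: Record 403 has the error.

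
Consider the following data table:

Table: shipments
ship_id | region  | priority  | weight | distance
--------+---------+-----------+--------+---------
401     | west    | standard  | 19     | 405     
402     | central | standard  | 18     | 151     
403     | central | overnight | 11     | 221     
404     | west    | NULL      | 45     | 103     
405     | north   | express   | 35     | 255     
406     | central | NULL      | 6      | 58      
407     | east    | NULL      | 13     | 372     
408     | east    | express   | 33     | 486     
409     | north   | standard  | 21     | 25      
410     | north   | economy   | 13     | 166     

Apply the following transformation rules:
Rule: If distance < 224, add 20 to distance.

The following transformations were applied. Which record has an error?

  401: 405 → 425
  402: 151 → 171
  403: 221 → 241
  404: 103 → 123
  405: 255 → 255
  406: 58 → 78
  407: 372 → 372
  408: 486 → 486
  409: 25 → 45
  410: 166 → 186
Record 401 has an error. The correct transformed value should be 405, not 425.

Step 1: Check each record against the rule
Step 2: Record 401 has distance = 405
Step 3: Since 405 >= 224, the bonus should not have been applied
Step 4: Correct value = 405, but claimed value = 425
Conclusion: Record 401 has the error.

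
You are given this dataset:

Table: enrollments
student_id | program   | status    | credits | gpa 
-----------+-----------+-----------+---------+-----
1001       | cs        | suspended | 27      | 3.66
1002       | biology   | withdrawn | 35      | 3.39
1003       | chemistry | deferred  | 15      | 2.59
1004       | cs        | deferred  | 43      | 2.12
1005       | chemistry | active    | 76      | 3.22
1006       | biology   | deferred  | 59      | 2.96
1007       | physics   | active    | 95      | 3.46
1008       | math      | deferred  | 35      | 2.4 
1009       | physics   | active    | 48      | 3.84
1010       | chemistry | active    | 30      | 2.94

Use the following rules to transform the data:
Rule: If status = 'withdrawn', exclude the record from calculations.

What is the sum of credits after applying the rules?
428

Step 1: Identify records where status = 'withdrawn'
Step 2: The excluded records sum to 35
Step 3: Original total credits = 463
Step 4: Remaining total = 463 - 35 = 428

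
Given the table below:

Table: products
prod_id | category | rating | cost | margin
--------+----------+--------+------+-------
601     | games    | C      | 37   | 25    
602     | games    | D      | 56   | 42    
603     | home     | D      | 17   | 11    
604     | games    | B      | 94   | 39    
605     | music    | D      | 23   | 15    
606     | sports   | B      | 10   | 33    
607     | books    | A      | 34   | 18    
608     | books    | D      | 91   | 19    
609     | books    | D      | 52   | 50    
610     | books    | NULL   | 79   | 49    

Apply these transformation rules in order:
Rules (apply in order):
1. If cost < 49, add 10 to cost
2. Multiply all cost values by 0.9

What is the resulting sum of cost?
488.7

Step 1: Apply Rule 1 - Add 10 to records with cost < 49
  - 5 records affected: 121 + (5 × 10) = 171
  - Unaffected records: 372
  - Sum after Rule 1: 543
Step 2: Apply Rule 2 - Multiply all by 0.9
  - 543 × 0.9 = 488.7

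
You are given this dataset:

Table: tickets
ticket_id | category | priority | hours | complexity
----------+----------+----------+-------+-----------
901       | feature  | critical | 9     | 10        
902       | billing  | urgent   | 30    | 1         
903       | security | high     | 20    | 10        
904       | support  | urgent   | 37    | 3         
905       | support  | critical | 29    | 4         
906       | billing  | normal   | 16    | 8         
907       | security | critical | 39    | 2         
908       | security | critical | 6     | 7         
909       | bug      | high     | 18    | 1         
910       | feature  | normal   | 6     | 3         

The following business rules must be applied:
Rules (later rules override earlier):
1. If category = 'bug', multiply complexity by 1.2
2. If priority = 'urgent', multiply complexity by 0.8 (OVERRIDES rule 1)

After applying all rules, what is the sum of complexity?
48.4

Step 1: Rule 2 takes priority for records with priority = 'urgent'
  - 2 records: 4 × 0.8 = 3.2
Step 2: Rule 1 applies to remaining records with category = 'bug'
  - 1 records: 1 × 1.2 = 1.2
Step 3: Other records unchanged: 44
Step 4: Final sum = 3.2 + 1.2 + 44 = 48.4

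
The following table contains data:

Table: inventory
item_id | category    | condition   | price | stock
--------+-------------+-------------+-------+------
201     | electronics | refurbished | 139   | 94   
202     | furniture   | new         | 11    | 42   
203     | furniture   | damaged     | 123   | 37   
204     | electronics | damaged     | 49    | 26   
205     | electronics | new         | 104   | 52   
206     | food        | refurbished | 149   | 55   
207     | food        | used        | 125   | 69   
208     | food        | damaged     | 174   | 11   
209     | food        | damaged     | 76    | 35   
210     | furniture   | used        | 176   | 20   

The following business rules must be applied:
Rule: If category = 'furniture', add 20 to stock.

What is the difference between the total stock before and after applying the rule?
60

Step 1: Original sum of stock = 441
Step 2: 3 records have category = 'furniture'
Step 3: Each affected record changes by 20
Step 4: Total change = 3 × 20 = 60
Step 5: New sum = 441 + 60 = 501
Step 6: Difference = |501 - 441| = 60
        (Sum increased by 60)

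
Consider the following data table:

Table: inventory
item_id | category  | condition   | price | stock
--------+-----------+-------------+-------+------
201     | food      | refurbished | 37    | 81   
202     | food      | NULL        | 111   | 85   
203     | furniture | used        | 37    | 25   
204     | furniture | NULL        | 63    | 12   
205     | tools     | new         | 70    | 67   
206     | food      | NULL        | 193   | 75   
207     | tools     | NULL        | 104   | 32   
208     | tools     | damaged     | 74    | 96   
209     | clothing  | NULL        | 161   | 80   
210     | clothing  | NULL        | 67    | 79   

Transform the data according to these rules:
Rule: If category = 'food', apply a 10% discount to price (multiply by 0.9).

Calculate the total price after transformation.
882.9

Step 1: Records with category = 'food' have total price = 341
Step 2: Apply multiplier: 341 × 0.9 = 306.9
Step 3: Other records total: 576
Step 4: Final sum = 306.9 + 576 = 882.9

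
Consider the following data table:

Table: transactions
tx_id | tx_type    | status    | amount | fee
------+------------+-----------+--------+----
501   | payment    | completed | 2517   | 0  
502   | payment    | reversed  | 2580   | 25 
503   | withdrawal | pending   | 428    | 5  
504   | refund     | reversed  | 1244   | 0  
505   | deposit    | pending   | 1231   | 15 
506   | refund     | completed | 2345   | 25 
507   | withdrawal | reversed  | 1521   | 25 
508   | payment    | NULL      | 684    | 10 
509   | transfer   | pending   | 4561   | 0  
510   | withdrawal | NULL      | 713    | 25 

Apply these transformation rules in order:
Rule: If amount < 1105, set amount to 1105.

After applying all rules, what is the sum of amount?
19314

Step 1: 3 records have amount < 1105
Step 2: These records originally summed to 1825
Step 3: After setting to minimum: 3 × 1105 = 3315
Step 4: Unaffected records sum: 15999
Step 5: Final sum = 3315 + 15999 = 19314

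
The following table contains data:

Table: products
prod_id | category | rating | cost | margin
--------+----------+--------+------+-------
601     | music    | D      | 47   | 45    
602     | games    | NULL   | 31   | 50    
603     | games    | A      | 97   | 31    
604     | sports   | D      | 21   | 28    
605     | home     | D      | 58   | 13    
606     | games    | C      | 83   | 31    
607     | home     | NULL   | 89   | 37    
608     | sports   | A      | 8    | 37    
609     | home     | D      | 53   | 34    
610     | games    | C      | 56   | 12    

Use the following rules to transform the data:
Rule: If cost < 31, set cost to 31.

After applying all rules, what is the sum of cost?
576

Step 1: 2 records have cost < 31
Step 2: These records originally summed to 29
Step 3: After setting to minimum: 2 × 31 = 62
Step 4: Unaffected records sum: 514
Step 5: Final sum = 62 + 514 = 576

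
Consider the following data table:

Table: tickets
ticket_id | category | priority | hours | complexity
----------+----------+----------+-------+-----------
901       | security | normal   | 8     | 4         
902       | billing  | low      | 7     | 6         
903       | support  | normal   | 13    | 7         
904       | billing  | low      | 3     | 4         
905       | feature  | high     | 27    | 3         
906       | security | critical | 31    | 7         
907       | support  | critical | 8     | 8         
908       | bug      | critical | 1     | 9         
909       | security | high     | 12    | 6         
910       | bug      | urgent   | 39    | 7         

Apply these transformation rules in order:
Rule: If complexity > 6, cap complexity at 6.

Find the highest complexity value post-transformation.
6

Step 1: Original maximum complexity = 9
Step 2: Apply cap at 6
Step 3: 5 records had complexity > 6 and were capped
Step 4: Maximum after transformation = 6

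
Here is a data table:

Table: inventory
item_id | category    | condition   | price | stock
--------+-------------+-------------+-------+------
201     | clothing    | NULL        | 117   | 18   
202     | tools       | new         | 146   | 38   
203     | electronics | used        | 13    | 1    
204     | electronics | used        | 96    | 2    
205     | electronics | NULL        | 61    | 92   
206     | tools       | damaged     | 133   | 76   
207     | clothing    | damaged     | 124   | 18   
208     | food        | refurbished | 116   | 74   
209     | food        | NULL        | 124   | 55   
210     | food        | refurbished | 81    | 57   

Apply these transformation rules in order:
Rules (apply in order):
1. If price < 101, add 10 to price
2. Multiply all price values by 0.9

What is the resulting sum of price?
945.9

Step 1: Apply Rule 1 - Add 10 to records with price < 101
  - 4 records affected: 251 + (4 × 10) = 291
  - Unaffected records: 760
  - Sum after Rule 1: 1051
Step 2: Apply Rule 2 - Multiply all by 0.9
  - 1051 × 0.9 = 945.9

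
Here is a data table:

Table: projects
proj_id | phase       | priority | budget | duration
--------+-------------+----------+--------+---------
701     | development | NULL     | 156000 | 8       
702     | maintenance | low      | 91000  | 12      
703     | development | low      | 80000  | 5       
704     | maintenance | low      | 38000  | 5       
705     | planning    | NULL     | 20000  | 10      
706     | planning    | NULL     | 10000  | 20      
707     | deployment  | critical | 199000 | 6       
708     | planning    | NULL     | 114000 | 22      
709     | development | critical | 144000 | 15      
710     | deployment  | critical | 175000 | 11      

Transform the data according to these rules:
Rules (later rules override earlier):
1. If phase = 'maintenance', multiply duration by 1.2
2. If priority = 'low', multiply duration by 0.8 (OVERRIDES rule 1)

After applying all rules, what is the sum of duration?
109.6

Step 1: Rule 2 takes priority for records with priority = 'low'
  - 3 records: 22 × 0.8 = 17.6
Step 2: Rule 1 applies to remaining records with phase = 'maintenance'
  - 0 records: 0 × 1.2 = 0.0
Step 3: Other records unchanged: 92
Step 4: Final sum = 17.6 + 0.0 + 92 = 109.6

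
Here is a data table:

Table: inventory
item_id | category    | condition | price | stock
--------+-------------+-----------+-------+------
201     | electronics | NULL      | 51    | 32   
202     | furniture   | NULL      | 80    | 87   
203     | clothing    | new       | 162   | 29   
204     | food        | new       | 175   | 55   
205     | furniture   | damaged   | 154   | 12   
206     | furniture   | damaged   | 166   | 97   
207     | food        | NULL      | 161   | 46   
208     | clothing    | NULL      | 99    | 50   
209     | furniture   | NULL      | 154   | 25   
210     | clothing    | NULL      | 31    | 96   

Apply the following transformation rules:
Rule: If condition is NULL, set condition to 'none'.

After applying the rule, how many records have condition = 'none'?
6

Step 1: Count records where condition IS NULL
Step 2: Found 6 records with NULL condition
Step 3: These records will have condition set to 'none'
Step 4: Records already having condition = 'none': 0
Step 5: Answer: 6 + 0 = 6 records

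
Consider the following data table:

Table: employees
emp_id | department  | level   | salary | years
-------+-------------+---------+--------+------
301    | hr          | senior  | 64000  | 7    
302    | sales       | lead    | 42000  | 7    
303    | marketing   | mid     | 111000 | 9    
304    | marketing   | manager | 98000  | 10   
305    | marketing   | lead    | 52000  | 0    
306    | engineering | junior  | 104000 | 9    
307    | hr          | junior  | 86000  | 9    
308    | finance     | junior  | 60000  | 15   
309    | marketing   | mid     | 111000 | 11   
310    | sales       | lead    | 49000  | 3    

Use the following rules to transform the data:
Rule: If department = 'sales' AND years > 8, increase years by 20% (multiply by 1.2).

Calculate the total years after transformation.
80

Step 1: Find records where department = 'sales' AND years > 8
Step 2: 0 records match, summing to 0
Step 3: After multiplier: 0 × 1.2 = 0.0
Step 4: Unaffected records sum: 80
Step 5: Final sum = 0.0 + 80 = 80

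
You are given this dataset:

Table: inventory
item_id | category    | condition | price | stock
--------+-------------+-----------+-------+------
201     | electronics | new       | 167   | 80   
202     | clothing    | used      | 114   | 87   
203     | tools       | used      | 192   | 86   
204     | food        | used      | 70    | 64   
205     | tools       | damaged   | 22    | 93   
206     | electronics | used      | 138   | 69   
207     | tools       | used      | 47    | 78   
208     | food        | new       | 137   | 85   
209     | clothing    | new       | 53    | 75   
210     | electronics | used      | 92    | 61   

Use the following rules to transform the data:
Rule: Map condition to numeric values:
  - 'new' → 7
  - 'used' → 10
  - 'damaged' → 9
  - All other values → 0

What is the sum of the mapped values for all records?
90

Step 1: Apply mapping to each record
Step 2: Count by status:
  'new': 3 records × 7 = 21
  'used': 6 records × 10 = 60
  'damaged': 1 records × 9 = 9
Step 3: Sum all mapped values = 90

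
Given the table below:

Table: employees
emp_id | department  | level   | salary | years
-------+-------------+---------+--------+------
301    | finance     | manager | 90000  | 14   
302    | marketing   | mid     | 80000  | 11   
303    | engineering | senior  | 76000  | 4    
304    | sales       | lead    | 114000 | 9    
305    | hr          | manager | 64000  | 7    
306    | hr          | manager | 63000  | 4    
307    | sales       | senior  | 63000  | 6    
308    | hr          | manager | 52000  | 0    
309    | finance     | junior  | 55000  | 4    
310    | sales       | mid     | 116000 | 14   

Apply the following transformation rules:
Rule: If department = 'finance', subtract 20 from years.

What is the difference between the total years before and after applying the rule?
40

Step 1: Original sum of years = 73
Step 2: 2 records have department = 'finance'
Step 3: Each affected record changes by -20
Step 4: Total change = 2 × -20 = -40
Step 5: New sum = 73 + -40 = 33
Step 6: Difference = |33 - 73| = 40
        (Sum decreased by 40)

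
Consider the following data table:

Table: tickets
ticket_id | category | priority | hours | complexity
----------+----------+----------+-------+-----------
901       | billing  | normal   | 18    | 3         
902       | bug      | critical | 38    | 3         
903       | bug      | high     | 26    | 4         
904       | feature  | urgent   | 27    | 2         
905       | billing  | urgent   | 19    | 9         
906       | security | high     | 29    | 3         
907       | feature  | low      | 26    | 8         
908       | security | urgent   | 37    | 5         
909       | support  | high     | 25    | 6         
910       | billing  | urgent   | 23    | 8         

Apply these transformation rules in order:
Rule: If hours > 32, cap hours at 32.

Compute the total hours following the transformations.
257

Step 1: 2 records have hours > 32
Step 2: These records originally summed to 75
Step 3: After capping: 2 × 32 = 64
Step 4: Unaffected records sum: 193
Step 5: Final sum = 64 + 193 = 257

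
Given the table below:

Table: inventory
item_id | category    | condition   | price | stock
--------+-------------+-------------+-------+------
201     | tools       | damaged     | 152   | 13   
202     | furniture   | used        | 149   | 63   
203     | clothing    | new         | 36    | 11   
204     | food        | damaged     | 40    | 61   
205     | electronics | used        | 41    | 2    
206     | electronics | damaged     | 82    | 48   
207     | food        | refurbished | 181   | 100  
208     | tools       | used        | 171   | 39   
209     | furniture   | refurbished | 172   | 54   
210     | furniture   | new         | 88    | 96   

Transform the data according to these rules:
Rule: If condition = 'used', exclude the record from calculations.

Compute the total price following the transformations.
751

Step 1: Identify records where condition = 'used'
Step 2: The excluded records sum to 361
Step 3: Original total price = 1112
Step 4: Remaining total = 1112 - 361 = 751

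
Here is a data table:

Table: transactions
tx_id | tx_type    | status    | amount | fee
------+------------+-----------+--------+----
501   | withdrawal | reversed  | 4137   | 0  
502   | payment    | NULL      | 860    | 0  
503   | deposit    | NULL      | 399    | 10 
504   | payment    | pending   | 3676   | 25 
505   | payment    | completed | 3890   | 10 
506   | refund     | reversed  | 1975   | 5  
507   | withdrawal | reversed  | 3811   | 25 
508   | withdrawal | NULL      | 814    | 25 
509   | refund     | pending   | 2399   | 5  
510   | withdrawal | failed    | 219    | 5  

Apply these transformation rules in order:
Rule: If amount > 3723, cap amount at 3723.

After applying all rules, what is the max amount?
3723

Step 1: Original maximum amount = 4137
Step 2: Apply cap at 3723
Step 3: 3 records had amount > 3723 and were capped
Step 4: Maximum after transformation = 3723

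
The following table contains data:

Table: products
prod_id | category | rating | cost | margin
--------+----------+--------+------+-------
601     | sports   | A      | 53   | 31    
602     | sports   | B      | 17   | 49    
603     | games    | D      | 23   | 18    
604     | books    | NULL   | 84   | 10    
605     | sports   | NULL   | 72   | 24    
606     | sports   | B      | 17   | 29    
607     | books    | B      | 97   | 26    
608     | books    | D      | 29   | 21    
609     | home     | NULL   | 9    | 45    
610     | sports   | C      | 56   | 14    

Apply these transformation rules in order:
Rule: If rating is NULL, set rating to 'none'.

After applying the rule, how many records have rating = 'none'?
3

Step 1: Count records where rating IS NULL
Step 2: Found 3 records with NULL rating
Step 3: These records will have rating set to 'none'
Step 4: Records already having rating = 'none': 0
Step 5: Answer: 3 + 0 = 3 records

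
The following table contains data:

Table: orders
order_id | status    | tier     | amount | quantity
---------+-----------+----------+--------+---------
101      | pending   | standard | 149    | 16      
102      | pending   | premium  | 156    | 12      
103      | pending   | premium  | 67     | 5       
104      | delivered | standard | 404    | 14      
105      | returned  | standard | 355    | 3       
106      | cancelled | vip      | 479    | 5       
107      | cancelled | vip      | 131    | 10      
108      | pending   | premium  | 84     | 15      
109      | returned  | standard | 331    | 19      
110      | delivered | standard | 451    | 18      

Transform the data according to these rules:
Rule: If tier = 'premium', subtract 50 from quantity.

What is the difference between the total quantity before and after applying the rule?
150

Step 1: Original sum of quantity = 117
Step 2: 3 records have tier = 'premium'
Step 3: Each affected record changes by -50
Step 4: Total change = 3 × -50 = -150
Step 5: New sum = 117 + -150 = -33
Step 6: Difference = |-33 - 117| = 150
        (Sum decreased by 150)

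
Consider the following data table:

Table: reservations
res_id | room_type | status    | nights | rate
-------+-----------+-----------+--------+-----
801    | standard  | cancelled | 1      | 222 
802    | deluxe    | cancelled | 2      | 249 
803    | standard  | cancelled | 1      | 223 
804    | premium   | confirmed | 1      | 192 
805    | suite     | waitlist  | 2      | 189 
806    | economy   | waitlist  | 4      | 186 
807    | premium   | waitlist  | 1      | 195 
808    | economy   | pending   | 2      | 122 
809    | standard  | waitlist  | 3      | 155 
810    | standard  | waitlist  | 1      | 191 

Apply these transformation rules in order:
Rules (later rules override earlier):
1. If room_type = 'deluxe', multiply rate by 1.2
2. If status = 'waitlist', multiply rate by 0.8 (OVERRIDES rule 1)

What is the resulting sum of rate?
1790.6

Step 1: Rule 2 takes priority for records with status = 'waitlist'
  - 5 records: 916 × 0.8 = 732.8
Step 2: Rule 1 applies to remaining records with room_type = 'deluxe'
  - 1 records: 249 × 1.2 = 298.8
Step 3: Other records unchanged: 759
Step 4: Final sum = 732.8 + 298.8 + 759 = 1790.6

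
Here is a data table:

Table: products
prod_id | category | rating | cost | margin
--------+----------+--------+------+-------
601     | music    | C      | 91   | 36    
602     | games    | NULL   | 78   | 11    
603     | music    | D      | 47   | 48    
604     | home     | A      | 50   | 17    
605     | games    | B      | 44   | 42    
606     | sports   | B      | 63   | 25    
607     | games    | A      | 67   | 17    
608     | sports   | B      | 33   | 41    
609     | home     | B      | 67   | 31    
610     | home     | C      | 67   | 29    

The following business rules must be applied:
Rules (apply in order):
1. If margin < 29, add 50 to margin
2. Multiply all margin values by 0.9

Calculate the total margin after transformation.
447.3

Step 1: Apply Rule 1 - Add 50 to records with margin < 29
  - 4 records affected: 70 + (4 × 50) = 270
  - Unaffected records: 227
  - Sum after Rule 1: 497
Step 2: Apply Rule 2 - Multiply all by 0.9
  - 497 × 0.9 = 447.3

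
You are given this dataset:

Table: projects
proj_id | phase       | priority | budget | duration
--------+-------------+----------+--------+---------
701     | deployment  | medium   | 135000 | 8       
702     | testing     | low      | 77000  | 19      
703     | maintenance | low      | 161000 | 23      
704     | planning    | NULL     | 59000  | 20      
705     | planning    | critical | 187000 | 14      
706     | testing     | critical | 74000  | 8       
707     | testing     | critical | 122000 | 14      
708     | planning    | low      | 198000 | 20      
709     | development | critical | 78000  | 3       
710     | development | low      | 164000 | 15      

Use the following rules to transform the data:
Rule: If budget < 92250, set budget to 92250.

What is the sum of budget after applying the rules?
1336000

Step 1: 4 records have budget < 92250
Step 2: These records originally summed to 288000
Step 3: After setting to minimum: 4 × 92250 = 369000
Step 4: Unaffected records sum: 967000
Step 5: Final sum = 369000 + 967000 = 1336000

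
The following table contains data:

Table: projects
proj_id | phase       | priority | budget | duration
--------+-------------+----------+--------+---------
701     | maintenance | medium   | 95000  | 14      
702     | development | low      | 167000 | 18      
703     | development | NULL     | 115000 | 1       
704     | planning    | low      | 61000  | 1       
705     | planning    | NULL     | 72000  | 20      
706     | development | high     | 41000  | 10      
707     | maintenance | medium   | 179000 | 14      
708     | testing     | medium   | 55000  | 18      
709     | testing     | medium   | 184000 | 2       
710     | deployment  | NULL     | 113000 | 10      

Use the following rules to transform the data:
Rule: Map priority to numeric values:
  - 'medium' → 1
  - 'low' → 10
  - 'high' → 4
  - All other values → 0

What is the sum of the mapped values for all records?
28

Step 1: Apply mapping to each record
Step 2: Count by status:
  'medium': 4 records × 1 = 4
  'low': 2 records × 10 = 20
  'high': 1 records × 4 = 4
Step 3: Sum all mapped values = 28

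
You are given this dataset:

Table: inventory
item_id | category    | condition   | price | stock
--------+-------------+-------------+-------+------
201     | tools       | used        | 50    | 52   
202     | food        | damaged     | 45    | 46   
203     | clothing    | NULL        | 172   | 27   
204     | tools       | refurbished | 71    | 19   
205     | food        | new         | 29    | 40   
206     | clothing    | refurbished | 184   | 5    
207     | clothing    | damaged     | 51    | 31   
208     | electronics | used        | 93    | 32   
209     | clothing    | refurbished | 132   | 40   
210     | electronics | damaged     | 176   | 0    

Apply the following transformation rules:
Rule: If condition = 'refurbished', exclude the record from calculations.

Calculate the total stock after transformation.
228

Step 1: Identify records where condition = 'refurbished'
Step 2: The excluded records sum to 64
Step 3: Original total stock = 292
Step 4: Remaining total = 292 - 64 = 228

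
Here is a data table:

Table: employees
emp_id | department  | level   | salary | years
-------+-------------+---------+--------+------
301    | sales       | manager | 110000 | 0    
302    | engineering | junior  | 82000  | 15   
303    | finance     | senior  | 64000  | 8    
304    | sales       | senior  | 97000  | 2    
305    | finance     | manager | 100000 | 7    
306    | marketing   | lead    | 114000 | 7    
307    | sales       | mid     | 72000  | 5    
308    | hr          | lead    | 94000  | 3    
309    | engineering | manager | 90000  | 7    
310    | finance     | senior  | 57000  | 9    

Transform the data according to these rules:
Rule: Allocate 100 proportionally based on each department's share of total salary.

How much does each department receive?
engineering: 19.55, finance: 25.11, hr: 10.68, marketing: 12.95, sales: 31.7

Step 1: Calculate total salary = 880000
Step 2: Calculate each department's proportion:
  engineering: 172000/880000 = 19.55% → 19.55
  finance: 221000/880000 = 25.11% → 25.11
  hr: 94000/880000 = 10.68% → 10.68
  marketing: 114000/880000 = 12.95% → 12.95
  sales: 279000/880000 = 31.70% → 31.7
Step 3: Verify: sum of allocations ≈ 100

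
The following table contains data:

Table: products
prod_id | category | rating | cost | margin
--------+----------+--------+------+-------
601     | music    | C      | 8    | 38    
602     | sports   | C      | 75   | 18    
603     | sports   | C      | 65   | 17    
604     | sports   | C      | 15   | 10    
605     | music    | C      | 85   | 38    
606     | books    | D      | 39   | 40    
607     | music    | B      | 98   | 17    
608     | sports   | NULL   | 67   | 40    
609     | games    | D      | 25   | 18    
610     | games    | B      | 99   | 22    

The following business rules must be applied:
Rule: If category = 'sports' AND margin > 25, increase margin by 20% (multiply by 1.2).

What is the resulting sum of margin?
266.0

Step 1: Find records where category = 'sports' AND margin > 25
Step 2: 1 records match, summing to 40
Step 3: After multiplier: 40 × 1.2 = 48.0
Step 4: Unaffected records sum: 218
Step 5: Final sum = 48.0 + 218 = 266.0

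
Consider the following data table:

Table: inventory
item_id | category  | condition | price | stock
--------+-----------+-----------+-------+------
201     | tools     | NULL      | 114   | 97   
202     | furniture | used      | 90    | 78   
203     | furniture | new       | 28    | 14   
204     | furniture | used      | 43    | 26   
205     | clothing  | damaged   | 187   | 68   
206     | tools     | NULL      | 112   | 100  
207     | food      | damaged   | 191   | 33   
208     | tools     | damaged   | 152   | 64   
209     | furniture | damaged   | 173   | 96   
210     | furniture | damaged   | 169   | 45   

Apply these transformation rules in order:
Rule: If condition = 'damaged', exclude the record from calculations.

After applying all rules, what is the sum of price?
387

Step 1: Identify records where condition = 'damaged'
Step 2: The excluded records sum to 872
Step 3: Original total price = 1259
Step 4: Remaining total = 1259 - 872 = 387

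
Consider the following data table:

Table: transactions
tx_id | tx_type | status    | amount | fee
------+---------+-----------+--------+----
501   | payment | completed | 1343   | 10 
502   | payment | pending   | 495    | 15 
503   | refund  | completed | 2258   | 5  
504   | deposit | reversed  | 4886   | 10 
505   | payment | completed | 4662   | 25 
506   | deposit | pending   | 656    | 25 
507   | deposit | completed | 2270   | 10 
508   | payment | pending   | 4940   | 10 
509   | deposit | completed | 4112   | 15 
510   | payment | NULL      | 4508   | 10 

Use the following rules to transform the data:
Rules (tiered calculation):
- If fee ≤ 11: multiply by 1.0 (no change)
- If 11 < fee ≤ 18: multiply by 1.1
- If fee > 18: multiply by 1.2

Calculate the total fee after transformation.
148.0

Step 1: Tier 1 (fee ≤ 11): 6 records, sum = 55 × 1.0 = 55.0
Step 2: Tier 2 (11 < fee ≤ 18): 2 records, sum = 30 × 1.1 = 33.0
Step 3: Tier 3 (fee > 18): 2 records, sum = 50 × 1.2 = 60.0
Step 4: Final sum = 55.0 + 33.0 + 60.0 = 148.0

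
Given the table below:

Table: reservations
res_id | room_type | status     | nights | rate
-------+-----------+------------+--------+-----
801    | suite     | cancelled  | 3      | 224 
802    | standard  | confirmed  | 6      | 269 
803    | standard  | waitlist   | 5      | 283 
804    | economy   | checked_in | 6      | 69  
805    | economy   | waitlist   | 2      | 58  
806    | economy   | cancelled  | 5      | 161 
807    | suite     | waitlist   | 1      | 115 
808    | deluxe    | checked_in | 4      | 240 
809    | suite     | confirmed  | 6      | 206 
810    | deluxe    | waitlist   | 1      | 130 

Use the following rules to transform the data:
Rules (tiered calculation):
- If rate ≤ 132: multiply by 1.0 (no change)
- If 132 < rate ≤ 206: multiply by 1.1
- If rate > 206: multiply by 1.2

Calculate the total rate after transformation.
1994.9

Step 1: Tier 1 (rate ≤ 132): 4 records, sum = 372 × 1.0 = 372.0
Step 2: Tier 2 (132 < rate ≤ 206): 2 records, sum = 367 × 1.1 = 403.7
Step 3: Tier 3 (rate > 206): 4 records, sum = 1016 × 1.2 = 1219.2
Step 4: Final sum = 372.0 + 403.7 + 1219.2 = 1994.9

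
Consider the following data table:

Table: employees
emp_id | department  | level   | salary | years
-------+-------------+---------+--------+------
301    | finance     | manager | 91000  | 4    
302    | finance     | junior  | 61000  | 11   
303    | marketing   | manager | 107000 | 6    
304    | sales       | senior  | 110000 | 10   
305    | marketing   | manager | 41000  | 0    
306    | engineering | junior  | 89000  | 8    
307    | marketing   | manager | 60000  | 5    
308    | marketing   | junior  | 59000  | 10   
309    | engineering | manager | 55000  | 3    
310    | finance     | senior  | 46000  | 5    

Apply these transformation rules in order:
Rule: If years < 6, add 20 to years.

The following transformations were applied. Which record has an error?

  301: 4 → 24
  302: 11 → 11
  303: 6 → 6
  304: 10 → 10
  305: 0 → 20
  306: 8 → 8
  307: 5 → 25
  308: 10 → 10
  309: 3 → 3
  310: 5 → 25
Record 309 has an error. The correct transformed value should be 23, not 3.

Step 1: Check each record against the rule
Step 2: Record 309 has years = 3
Step 3: Since 3 < 6, the bonus should have been applied
Step 4: Correct value = 23, but claimed value = 3
Conclusion: Record 309 has the error.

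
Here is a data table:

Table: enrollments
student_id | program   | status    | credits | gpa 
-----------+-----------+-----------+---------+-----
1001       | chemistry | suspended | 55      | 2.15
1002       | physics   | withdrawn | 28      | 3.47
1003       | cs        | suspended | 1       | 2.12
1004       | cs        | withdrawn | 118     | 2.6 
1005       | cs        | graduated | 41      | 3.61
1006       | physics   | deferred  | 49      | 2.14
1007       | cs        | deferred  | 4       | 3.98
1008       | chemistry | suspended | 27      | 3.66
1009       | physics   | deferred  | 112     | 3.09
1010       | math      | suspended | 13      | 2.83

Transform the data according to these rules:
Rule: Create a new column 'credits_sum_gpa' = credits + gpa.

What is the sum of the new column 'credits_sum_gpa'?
477.65

Step 1: For each record, compute credits + gpa
Example calculations:
  55 + 2.15 = 57.15
  28 + 3.47 = 31.47
  1 + 2.12 = 3.12
  ...
Step 2: Sum all derived values
Step 3: Total = 477.65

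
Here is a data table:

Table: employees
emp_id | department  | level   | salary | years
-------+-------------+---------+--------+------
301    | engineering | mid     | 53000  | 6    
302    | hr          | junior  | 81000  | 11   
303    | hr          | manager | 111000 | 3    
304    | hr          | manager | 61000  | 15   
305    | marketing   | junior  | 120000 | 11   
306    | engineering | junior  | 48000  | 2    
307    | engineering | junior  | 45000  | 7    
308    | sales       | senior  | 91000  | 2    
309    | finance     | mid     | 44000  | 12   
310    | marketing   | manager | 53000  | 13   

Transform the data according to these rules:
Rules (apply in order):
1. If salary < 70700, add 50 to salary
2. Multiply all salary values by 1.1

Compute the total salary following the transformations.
778030.0

Step 1: Apply Rule 1 - Add 50 to records with salary < 70700
  - 6 records affected: 304000 + (6 × 50) = 304300
  - Unaffected records: 403000
  - Sum after Rule 1: 707300
Step 2: Apply Rule 2 - Multiply all by 1.1
  - 707300 × 1.1 = 778030.0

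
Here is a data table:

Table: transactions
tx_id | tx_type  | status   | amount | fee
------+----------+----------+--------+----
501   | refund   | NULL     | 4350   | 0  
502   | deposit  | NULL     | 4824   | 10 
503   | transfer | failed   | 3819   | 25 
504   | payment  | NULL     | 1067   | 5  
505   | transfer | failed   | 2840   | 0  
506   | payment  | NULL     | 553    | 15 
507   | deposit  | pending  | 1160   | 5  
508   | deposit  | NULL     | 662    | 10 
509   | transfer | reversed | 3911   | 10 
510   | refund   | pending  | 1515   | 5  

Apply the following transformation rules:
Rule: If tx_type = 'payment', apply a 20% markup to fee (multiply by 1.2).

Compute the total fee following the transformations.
89.0

Step 1: Records with tx_type = 'payment' have total fee = 20
Step 2: Apply multiplier: 20 × 1.2 = 24.0
Step 3: Other records total: 65
Step 4: Final sum = 24.0 + 65 = 89.0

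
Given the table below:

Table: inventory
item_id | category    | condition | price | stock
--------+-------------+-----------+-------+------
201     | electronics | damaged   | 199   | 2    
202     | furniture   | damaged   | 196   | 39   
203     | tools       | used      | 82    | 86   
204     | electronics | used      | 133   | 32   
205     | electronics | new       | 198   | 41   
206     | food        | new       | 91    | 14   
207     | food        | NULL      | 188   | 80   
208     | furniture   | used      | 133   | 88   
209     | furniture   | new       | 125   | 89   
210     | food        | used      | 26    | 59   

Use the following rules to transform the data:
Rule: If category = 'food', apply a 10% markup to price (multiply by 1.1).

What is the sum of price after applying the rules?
1401.5

Step 1: Records with category = 'food' have total price = 305
Step 2: Apply multiplier: 305 × 1.1 = 335.5
Step 3: Other records total: 1066
Step 4: Final sum = 335.5 + 1066 = 1401.5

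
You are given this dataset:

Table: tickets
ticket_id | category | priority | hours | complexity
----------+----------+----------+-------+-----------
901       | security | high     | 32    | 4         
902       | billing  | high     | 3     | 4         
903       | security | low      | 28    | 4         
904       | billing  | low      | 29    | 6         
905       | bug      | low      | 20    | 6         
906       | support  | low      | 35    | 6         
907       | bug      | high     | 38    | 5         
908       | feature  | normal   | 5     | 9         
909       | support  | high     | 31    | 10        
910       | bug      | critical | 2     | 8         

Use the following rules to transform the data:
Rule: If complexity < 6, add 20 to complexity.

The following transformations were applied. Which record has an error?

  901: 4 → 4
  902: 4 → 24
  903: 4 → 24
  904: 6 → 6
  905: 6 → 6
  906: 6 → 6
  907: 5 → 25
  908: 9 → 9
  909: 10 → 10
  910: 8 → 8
Record 901 has an error. The correct transformed value should be 24, not 4.

Step 1: Check each record against the rule
Step 2: Record 901 has complexity = 4
Step 3: Since 4 < 6, the bonus should have been applied
Step 4: Correct value = 24, but claimed value = 4
Conclusion: Record 901 has the error.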